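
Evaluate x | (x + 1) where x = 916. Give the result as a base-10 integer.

917

x = 1110010100 = 916
x + 1 = 1110010101
OR    = 1110010101 = 917
(x | (x + 1) sets the lowest cleared bit.)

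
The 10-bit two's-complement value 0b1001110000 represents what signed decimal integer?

pattern = 1001110000 (MSB is 1 ⇒ negative)
Invert: 0110001111, add 1 → 0110010000 = 400, so the value is -400.
(Equivalently: 624 - 2^10 = 624 - 1024 = -400.)

-400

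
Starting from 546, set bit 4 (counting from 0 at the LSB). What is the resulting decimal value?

x = 1000100010
bit 4 is currently 0; set it via x | (1 << 4) = x | 16
→ 1000110010 = 562

562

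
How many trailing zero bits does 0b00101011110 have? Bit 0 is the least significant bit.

1

0b00101011110 = 101011110
Trailing zeros: 1, so the lowest set bit is bit 1 (value 2).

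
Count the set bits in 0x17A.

0x17A = 101111010
Count the 1s: 1 + 1 + 1 + 1 + 1 + 1 = 6

6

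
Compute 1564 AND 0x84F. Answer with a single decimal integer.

1564 = 011000011100
0x84F = 100001001111
AND → 000000001100 = 12

12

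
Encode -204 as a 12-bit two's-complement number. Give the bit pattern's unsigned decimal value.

204 in 12 bits: 000011001100
Invert: 111100110011
Add 1:  111100110100 = 3892
(Check: 2^12 - 204 = 4096 - 204 = 3892.)

3892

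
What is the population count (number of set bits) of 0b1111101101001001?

10

n = 1111101101001001
Count the 1s: 1 + 1 + 1 + 1 + 1 + 1 + 1 + 1 + 1 + 1 = 10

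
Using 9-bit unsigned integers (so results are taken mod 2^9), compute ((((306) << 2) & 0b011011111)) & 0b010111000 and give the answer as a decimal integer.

136

306 = 100110010
→ << 2 (mod 2^9) → 011001000 = 200
0b011011111 = 011011111
→ & → 011001000 = 200
0b010111000 = 010111000
→ & → 010001000 = 136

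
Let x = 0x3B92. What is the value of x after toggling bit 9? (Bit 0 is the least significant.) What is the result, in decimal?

14738

x = 11101110010010
bit 9 is currently 1; toggle it via x ^ (1 << 9) = x ^ 512
→ 11100110010010 = 14738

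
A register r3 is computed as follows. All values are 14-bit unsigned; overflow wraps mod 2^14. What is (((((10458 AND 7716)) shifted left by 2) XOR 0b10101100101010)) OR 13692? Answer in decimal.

16254

10458 = 10100011011010
7716 = 01111000100100
→ AND → 00100000000000 = 2048
→ shifted left by 2 (mod 2^14) → 10000000000000 = 8192
0b10101100101010 = 10101100101010
→ XOR → 00101100101010 = 2858
13692 = 11010101111100
→ OR → 11111101111110 = 16254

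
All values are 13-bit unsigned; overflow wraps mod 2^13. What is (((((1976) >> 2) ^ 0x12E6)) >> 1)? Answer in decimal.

1976 = 0011110111000
→ >> 2 → 0000111101110 = 494
0x12E6 = 1001011100110
→ ^ → 1001100001000 = 4872
→ >> 1 → 0100110000100 = 2436

2436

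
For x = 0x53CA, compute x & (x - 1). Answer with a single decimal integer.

x = 101001111001010 = 21450
x - 1 = 101001111001001
AND   = 101001111001000 = 21448
(x & (x - 1) clears the lowest set bit of x.)

21448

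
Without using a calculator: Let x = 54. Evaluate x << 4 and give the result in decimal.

864

54 = 0000110110
shift left by 4 → 1101100000 = 864
(equivalently, 54 × 2^4 = 54 × 16)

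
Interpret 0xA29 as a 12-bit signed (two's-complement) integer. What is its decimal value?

pattern = 101000101001 (MSB is 1 ⇒ negative)
Invert: 010111010110, add 1 → 010111010111 = 1495, so the value is -1495.
(Equivalently: 2601 - 2^12 = 2601 - 4096 = -1495.)

-1495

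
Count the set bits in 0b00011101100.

n = 11101100
Count the 1s: 1 + 1 + 1 + 1 + 1 = 5

5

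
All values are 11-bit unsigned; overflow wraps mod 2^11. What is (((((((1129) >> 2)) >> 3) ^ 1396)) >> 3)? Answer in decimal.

1129 = 10001101001
→ >> 2 → 00100011010 = 282
→ >> 3 → 00000100011 = 35
1396 = 10101110100
→ ^ → 10101010111 = 1367
→ >> 3 → 00010101010 = 170

170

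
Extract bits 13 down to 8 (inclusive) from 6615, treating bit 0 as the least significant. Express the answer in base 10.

v = 01100111010111
Shift right by 8: 011001
Mask low 6 bits: 011001 = 25

25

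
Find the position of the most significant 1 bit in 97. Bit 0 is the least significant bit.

97 = 1100001
The topmost 1 is at position 6 (since 2^6 = 64 ≤ 97 < 128).

6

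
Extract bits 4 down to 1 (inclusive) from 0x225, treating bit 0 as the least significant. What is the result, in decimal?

v = 1000100101
Shift right by 1: 100010010
Mask low 4 bits: 0010 = 2

2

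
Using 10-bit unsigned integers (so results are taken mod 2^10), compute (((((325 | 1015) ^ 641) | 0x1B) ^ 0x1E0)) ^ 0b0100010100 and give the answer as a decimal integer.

325 = 0101000101
1015 = 1111110111
→ | → 1111110111 = 1015
641 = 1010000001
→ ^ → 0101110110 = 374
0x1B = 0000011011
→ | → 0101111111 = 383
0x1E0 = 0111100000
→ ^ → 0010011111 = 159
0b0100010100 = 0100010100
→ ^ → 0110001011 = 395

395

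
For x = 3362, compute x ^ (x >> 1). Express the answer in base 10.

2995

x = 110100100010 = 3362
x>>1 = 011010010001
XOR  = 101110110011 = 2995
(x ^ (x >> 1) gives the standard binary-reflected Gray code of x.)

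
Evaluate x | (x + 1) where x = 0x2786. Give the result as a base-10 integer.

x = 10011110000110 = 10118
x + 1 = 10011110000111
OR    = 10011110000111 = 10119
(x | (x + 1) sets the lowest cleared bit.)

10119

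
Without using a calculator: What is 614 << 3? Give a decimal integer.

614 = 0001001100110
shift left by 3 → 1001100110000 = 4912
(equivalently, 614 × 2^3 = 614 × 8)

4912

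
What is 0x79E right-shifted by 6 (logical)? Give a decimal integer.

0x79E = 11110011110
shift right by 6 → 00000011110 = 30
(equivalently, floor(1950 / 64))

30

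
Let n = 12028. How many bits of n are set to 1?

12028 = 10111011111100
Count the 1s: 1 + 1 + 1 + 1 + 1 + 1 + 1 + 1 + 1 + 1 = 10

10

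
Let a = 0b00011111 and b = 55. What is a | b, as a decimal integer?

a = 011111
55 = 110111
 OR → 111111 = 63

63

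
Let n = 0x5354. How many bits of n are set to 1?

7

0x5354 = 101001101010100
Count the 1s: 1 + 1 + 1 + 1 + 1 + 1 + 1 = 7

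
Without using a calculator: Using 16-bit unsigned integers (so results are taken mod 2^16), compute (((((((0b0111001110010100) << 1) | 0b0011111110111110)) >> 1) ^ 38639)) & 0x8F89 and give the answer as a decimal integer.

35072

0b0111001110010100 = 0111001110010100
→ << 1 (mod 2^16) → 1110011100101000 = 59176
0b0011111110111110 = 0011111110111110
→ | → 1111111110111110 = 65470
→ >> 1 → 0111111111011111 = 32735
38639 = 1001011011101111
→ ^ → 1110100100110000 = 59696
0x8F89 = 1000111110001001
→ & → 1000100100000000 = 35072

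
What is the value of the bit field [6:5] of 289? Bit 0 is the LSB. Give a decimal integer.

v = 0100100001
Shift right by 5: 01001
Mask low 2 bits: 01 = 1

1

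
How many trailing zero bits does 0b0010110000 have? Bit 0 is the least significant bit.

0b0010110000 = 10110000
Trailing zeros: 4, so the lowest set bit is bit 4 (value 16).

4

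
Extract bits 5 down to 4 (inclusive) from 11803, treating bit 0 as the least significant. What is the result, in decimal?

v = 10111000011011
Shift right by 4: 1011100001
Mask low 2 bits: 01 = 1

1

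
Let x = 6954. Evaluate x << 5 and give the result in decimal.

222528

6954 = 000001101100101010
shift left by 5 → 110110010101000000 = 222528
(equivalently, 6954 × 2^5 = 6954 × 32)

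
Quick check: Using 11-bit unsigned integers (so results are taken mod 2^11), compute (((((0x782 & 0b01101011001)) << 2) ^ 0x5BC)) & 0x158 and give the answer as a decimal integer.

280

0x782 = 11110000010
0b01101011001 = 01101011001
→ & → 01100000000 = 768
→ << 2 (mod 2^11) → 10000000000 = 1024
0x5BC = 10110111100
→ ^ → 00110111100 = 444
0x158 = 00101011000
→ & → 00100011000 = 280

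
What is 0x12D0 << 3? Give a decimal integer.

0x12D0 = 0001001011010000
shift left by 3 → 1001011010000000 = 38528
(equivalently, 4816 × 2^3 = 4816 × 8)

38528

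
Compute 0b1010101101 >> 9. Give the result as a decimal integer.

x = 1010101101
shift right by 9 → 0000000001 = 1
(equivalently, floor(685 / 512))

1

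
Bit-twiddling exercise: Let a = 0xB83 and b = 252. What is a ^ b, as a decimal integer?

0xB83 = 101110000011
252 = 000011111100
XOR → 101101111111 = 2943

2943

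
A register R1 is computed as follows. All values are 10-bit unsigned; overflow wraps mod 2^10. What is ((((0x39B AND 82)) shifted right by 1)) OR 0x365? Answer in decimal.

877

0x39B = 1110011011
82 = 0001010010
→ AND → 0000010010 = 18
→ shifted right by 1 → 0000001001 = 9
0x365 = 1101100101
→ OR → 1101101101 = 877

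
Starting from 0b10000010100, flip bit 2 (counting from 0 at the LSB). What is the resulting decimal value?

x = 10000010100
bit 2 is currently 1; toggle it via x ^ (1 << 2) = x ^ 4
→ 10000010000 = 1040

1040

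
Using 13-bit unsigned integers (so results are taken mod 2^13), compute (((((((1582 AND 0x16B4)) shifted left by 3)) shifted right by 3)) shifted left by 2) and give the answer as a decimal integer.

2192

1582 = 0011000101110
0x16B4 = 1011010110100
→ AND → 0011000100100 = 1572
→ shifted left by 3 (mod 2^13) → 1000100100000 = 4384
→ shifted right by 3 → 0001000100100 = 548
→ shifted left by 2 (mod 2^13) → 0100010010000 = 2192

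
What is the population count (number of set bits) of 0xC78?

0xC78 = 110001111000
Count the 1s: 1 + 1 + 1 + 1 + 1 + 1 = 6

6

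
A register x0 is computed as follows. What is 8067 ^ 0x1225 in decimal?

8067 = 1111110000011
0x1225 = 1001000100101
XOR → 0110110100110 = 3494

3494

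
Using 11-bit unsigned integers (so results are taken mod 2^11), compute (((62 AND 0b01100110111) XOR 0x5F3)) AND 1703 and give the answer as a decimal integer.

62 = 00000111110
0b01100110111 = 01100110111
→ AND → 00000110110 = 54
0x5F3 = 10111110011
→ XOR → 10111000101 = 1477
1703 = 11010100111
→ AND → 10010000101 = 1157

1157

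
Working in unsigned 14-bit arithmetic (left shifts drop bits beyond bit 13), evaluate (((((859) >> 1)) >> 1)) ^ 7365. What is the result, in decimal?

859 = 00001101011011
→ >> 1 → 00000110101101 = 429
→ >> 1 → 00000011010110 = 214
7365 = 01110011000101
→ ^ → 01110000010011 = 7187

7187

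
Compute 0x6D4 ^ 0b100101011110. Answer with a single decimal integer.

3978

0x6D4 = 011011010100
b = 100101011110
XOR → 111110001010 = 3978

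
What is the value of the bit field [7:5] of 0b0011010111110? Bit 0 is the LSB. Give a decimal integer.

v = 0011010111110
Shift right by 5: 00110101
Mask low 3 bits: 101 = 5

5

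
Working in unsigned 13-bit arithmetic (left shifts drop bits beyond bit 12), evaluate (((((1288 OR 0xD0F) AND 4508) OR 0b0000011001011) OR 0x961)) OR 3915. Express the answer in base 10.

4079

1288 = 0010100001000
0xD0F = 0110100001111
→ OR → 0110100001111 = 3343
4508 = 1000110011100
→ AND → 0000100001100 = 268
0b0000011001011 = 0000011001011
→ OR → 0000111001111 = 463
0x961 = 0100101100001
→ OR → 0100111101111 = 2543
3915 = 0111101001011
→ OR → 0111111101111 = 4079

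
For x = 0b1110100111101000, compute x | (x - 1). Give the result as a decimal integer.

59887

x = 1110100111101000 = 59880
x - 1 = 1110100111100111
OR    = 1110100111101111 = 59887
(x | (x - 1) sets all bits below the lowest set bit.)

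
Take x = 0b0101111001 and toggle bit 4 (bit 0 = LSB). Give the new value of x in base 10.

361

x = 0101111001
bit 4 is currently 1; toggle it via x ^ (1 << 4) = x ^ 16
→ 0101101001 = 361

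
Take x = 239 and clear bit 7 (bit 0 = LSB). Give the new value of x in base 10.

x = 11101111
bit 7 is currently 1; clear it via x & ~(1 << 7) = x & ~128
→ 01101111 = 111

111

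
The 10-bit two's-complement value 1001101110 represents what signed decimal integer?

pattern = 1001101110 (MSB is 1 ⇒ negative)
Invert: 0110010001, add 1 → 0110010010 = 402, so the value is -402.
(Equivalently: 622 - 2^10 = 622 - 1024 = -402.)

-402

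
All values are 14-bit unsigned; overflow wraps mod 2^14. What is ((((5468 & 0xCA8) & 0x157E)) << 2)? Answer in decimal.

4128

5468 = 01010101011100
0xCA8 = 00110010101000
→ & → 00010000001000 = 1032
0x157E = 01010101111110
→ & → 00010000001000 = 1032
→ << 2 (mod 2^14) → 01000000100000 = 4128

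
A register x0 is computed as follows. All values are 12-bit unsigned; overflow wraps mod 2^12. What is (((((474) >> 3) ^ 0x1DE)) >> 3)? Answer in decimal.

474 = 000111011010
→ >> 3 → 000000111011 = 59
0x1DE = 000111011110
→ ^ → 000111100101 = 485
→ >> 3 → 000000111100 = 60

60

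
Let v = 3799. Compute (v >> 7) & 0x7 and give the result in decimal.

v = 111011010111
Shift right by 7: 11101
Mask low 3 bits: 101 = 5

5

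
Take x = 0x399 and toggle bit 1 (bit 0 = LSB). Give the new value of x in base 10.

923

x = 0001110011001
bit 1 is currently 0; toggle it via x ^ (1 << 1) = x ^ 2
→ 0001110011011 = 923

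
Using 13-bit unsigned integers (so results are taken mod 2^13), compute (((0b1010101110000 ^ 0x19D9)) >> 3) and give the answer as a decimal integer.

0b1010101110000 = 1010101110000
0x19D9 = 1100111011001
→ ^ → 0110010101001 = 3241
→ >> 3 → 0000110010101 = 405

405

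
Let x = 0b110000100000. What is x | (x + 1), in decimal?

3105

x = 110000100000 = 3104
x + 1 = 110000100001
OR    = 110000100001 = 3105
(x | (x + 1) sets the lowest cleared bit.)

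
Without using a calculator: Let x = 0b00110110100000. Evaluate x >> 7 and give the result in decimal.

x = 110110100000
shift right by 7 → 000000011011 = 27
(equivalently, floor(3488 / 128))

27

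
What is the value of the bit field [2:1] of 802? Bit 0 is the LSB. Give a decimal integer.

1

v = 001100100010
Shift right by 1: 00110010001
Mask low 2 bits: 01 = 1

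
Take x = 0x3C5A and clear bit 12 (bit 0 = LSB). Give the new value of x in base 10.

x = 11110001011010
bit 12 is currently 1; clear it via x & ~(1 << 12) = x & ~4096
→ 10110001011010 = 11354

11354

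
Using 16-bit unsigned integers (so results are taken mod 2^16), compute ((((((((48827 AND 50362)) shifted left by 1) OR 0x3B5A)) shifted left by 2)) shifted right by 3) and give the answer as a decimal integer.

48827 = 1011111010111011
50362 = 1100010010111010
→ AND → 1000010010111010 = 33978
→ shifted left by 1 (mod 2^16) → 0000100101110100 = 2420
0x3B5A = 0011101101011010
→ OR → 0011101101111110 = 15230
→ shifted left by 2 (mod 2^16) → 1110110111111000 = 60920
→ shifted right by 3 → 0001110110111111 = 7615

7615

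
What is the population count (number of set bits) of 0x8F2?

6

0x8F2 = 100011110010
Count the 1s: 1 + 1 + 1 + 1 + 1 + 1 = 6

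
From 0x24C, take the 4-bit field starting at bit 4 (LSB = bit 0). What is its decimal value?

4

v = 1001001100
Shift right by 4: 100100
Mask low 4 bits: 0100 = 4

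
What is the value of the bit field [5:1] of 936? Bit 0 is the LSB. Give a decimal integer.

20

v = 1110101000
Shift right by 1: 111010100
Mask low 5 bits: 10100 = 20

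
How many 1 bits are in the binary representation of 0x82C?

4

0x82C = 100000101100
Count the 1s: 1 + 1 + 1 + 1 = 4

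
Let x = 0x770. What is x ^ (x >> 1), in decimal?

x = 11101110000 = 1904
x>>1 = 01110111000
XOR  = 10011001000 = 1224
(x ^ (x >> 1) gives the standard binary-reflected Gray code of x.)

1224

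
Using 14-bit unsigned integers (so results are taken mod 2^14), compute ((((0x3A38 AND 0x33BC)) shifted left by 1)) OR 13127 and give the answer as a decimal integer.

0x3A38 = 11101000111000
0x33BC = 11001110111100
→ AND → 11001000111000 = 12856
→ shifted left by 1 (mod 2^14) → 10010001110000 = 9328
13127 = 11001101000111
→ OR → 11011101110111 = 14199

14199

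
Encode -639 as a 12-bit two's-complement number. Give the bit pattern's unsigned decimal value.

3457

639 in 12 bits: 001001111111
Invert: 110110000000
Add 1:  110110000001 = 3457
(Check: 2^12 - 639 = 4096 - 639 = 3457.)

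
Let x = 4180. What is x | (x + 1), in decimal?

x = 1000001010100 = 4180
x + 1 = 1000001010101
OR    = 1000001010101 = 4181
(x | (x + 1) sets the lowest cleared bit.)

4181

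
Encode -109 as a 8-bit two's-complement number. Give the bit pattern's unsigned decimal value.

147

109 in 8 bits: 01101101
Invert: 10010010
Add 1:  10010011 = 147
(Check: 2^8 - 109 = 256 - 109 = 147.)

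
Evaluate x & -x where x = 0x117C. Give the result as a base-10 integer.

4

x = 1000101111100 = 4476
-x (two's complement) = …0111010000100
AND   = 0000000000100 = 4
(x & -x isolates the lowest set bit of x.)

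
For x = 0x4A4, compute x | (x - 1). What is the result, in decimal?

1191

x = 10010100100 = 1188
x - 1 = 10010100011
OR    = 10010100111 = 1191
(x | (x - 1) sets all bits below the lowest set bit.)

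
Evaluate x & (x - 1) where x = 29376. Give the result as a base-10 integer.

29312

x = 111001011000000 = 29376
x - 1 = 111001010111111
AND   = 111001010000000 = 29312
(x & (x - 1) clears the lowest set bit of x.)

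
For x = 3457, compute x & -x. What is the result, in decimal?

x = 110110000001 = 3457
-x (two's complement) = …001001111111
AND   = 000000000001 = 1
(x & -x isolates the lowest set bit of x.)

1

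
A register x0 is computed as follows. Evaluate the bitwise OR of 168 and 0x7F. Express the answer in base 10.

168 = 10101000
0x7F = 01111111
 OR → 11111111 = 255

255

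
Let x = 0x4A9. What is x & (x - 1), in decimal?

x = 10010101001 = 1193
x - 1 = 10010101000
AND   = 10010101000 = 1192
(x & (x - 1) clears the lowest set bit of x.)

1192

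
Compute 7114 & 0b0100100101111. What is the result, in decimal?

7114 = 1101111001010
b = 0100100101111
AND → 0100100001010 = 2314

2314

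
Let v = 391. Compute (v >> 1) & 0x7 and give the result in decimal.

3

v = 000110000111
Shift right by 1: 00011000011
Mask low 3 bits: 011 = 3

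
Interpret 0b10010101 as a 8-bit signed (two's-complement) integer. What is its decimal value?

pattern = 10010101 (MSB is 1 ⇒ negative)
Invert: 01101010, add 1 → 01101011 = 107, so the value is -107.
(Equivalently: 149 - 2^8 = 149 - 256 = -107.)

-107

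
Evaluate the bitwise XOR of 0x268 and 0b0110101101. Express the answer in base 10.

965

0x268 = 1001101000
b = 0110101101
XOR → 1111000101 = 965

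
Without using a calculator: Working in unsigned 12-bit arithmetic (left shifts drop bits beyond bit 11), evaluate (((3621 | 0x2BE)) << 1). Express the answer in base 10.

3454

3621 = 111000100101
0x2BE = 001010111110
→ | → 111010111111 = 3775
→ << 1 (mod 2^12) → 110101111110 = 3454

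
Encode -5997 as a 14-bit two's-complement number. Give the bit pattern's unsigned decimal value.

5997 in 14 bits: 01011101101101
Invert: 10100010010010
Add 1:  10100010010011 = 10387
(Check: 2^14 - 5997 = 16384 - 5997 = 10387.)

10387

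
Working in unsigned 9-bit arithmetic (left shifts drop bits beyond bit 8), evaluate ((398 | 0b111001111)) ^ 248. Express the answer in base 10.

398 = 110001110
0b111001111 = 111001111
→ | → 111001111 = 463
248 = 011111000
→ ^ → 100110111 = 311

311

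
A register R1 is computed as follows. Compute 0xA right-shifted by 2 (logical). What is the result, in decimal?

0xA = 1010
shift right by 2 → 0010 = 2
(equivalently, floor(10 / 4))

2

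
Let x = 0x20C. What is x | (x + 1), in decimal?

525

x = 1000001100 = 524
x + 1 = 1000001101
OR    = 1000001101 = 525
(x | (x + 1) sets the lowest cleared bit.)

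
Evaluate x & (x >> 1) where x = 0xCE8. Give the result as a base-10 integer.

1120

x = 110011101000 = 3304
x>>1 = 011001110100
AND  = 010001100000 = 1120
(x & (x >> 1) has a 1 wherever x has two consecutive 1 bits.)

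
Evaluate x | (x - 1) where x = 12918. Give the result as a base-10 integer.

x = 11001001110110 = 12918
x - 1 = 11001001110101
OR    = 11001001110111 = 12919
(x | (x - 1) sets all bits below the lowest set bit.)

12919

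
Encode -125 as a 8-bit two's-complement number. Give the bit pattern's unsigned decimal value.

125 in 8 bits: 01111101
Invert: 10000010
Add 1:  10000011 = 131
(Check: 2^8 - 125 = 256 - 125 = 131.)

131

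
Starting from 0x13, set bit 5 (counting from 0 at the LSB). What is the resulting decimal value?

51

x = 00010011
bit 5 is currently 0; set it via x | (1 << 5) = x | 32
→ 00110011 = 51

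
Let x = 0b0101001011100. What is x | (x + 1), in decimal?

2653

x = 101001011100 = 2652
x + 1 = 101001011101
OR    = 101001011101 = 2653
(x | (x + 1) sets the lowest cleared bit.)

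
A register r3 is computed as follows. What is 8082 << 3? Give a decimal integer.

8082 = 0001111110010010
shift left by 3 → 1111110010010000 = 64656
(equivalently, 8082 × 2^3 = 8082 × 8)

64656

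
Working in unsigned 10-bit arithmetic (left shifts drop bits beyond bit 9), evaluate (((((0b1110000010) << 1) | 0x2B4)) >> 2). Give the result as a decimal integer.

0b1110000010 = 1110000010
→ << 1 (mod 2^10) → 1100000100 = 772
0x2B4 = 1010110100
→ | → 1110110100 = 948
→ >> 2 → 0011101101 = 237

237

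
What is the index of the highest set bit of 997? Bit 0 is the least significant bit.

9

997 = 1111100101
The topmost 1 is at position 9 (since 2^9 = 512 ≤ 997 < 1024).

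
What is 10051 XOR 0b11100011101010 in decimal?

8105

10051 = 10011101000011
b = 11100011101010
XOR → 01111110101001 = 8105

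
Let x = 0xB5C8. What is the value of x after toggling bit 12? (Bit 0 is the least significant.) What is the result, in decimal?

42440

x = 1011010111001000
bit 12 is currently 1; toggle it via x ^ (1 << 12) = x ^ 4096
→ 1010010111001000 = 42440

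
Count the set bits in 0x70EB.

0x70EB = 111000011101011
Count the 1s: 1 + 1 + 1 + 1 + 1 + 1 + 1 + 1 + 1 = 9

9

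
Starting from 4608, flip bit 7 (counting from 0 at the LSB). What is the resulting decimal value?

x = 1001000000000
bit 7 is currently 0; toggle it via x ^ (1 << 7) = x ^ 128
→ 1001010000000 = 4736

4736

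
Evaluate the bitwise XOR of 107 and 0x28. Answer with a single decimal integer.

67

107 = 1101011
0x28 = 0101000
XOR → 1000011 = 67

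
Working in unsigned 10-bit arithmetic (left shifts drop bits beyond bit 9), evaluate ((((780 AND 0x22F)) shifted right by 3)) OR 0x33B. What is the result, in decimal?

780 = 1100001100
0x22F = 1000101111
→ AND → 1000001100 = 524
→ shifted right by 3 → 0001000001 = 65
0x33B = 1100111011
→ OR → 1101111011 = 891

891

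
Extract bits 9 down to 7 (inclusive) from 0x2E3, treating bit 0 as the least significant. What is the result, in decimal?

5

v = 1011100011
Shift right by 7: 101
Mask low 3 bits: 101 = 5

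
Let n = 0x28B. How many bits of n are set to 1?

0x28B = 1010001011
Count the 1s: 1 + 1 + 1 + 1 + 1 = 5

5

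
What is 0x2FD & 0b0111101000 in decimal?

0x2FD = 1011111101
b = 0111101000
AND → 0011101000 = 232

232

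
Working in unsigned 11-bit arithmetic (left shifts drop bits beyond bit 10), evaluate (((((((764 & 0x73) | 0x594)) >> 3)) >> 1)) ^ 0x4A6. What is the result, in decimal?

764 = 01011111100
0x73 = 00001110011
→ & → 00001110000 = 112
0x594 = 10110010100
→ | → 10111110100 = 1524
→ >> 3 → 00010111110 = 190
→ >> 1 → 00001011111 = 95
0x4A6 = 10010100110
→ ^ → 10011111001 = 1273

1273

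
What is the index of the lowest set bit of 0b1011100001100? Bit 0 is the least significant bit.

0b1011100001100 = 1011100001100
Trailing zeros: 2, so the lowest set bit is bit 2 (value 4).

2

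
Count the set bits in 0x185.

0x185 = 110000101
Count the 1s: 1 + 1 + 1 + 1 = 4

4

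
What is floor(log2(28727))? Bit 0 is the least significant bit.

14

28727 = 111000000110111
The topmost 1 is at position 14 (since 2^14 = 16384 ≤ 28727 < 32768).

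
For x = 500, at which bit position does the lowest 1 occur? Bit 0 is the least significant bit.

500 = 111110100
Trailing zeros: 2, so the lowest set bit is bit 2 (value 4).

2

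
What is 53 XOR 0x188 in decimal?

53 = 000110101
0x188 = 110001000
XOR → 110111101 = 445

445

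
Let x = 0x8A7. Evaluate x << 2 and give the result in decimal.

8860

0x8A7 = 00100010100111
shift left by 2 → 10001010011100 = 8860
(equivalently, 2215 × 2^2 = 2215 × 4)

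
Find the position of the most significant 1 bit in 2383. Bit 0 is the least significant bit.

2383 = 100101001111
The topmost 1 is at position 11 (since 2^11 = 2048 ≤ 2383 < 4096).

11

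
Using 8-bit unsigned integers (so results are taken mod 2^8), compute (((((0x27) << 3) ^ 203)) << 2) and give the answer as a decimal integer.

0x27 = 00100111
→ << 3 (mod 2^8) → 00111000 = 56
203 = 11001011
→ ^ → 11110011 = 243
→ << 2 (mod 2^8) → 11001100 = 204

204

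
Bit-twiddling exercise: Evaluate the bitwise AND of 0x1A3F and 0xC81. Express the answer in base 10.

0x1A3F = 1101000111111
0xC81 = 0110010000001
AND → 0100000000001 = 2049

2049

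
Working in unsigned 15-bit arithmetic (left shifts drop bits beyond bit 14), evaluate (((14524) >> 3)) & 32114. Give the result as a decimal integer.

1298

14524 = 011100010111100
→ >> 3 → 000011100010111 = 1815
32114 = 111110101110010
→ & → 000010100010010 = 1298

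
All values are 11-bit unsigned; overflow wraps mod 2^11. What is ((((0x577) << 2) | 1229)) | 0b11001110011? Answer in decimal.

0x577 = 10101110111
→ << 2 (mod 2^11) → 10111011100 = 1500
1229 = 10011001101
→ | → 10111011101 = 1501
0b11001110011 = 11001110011
→ | → 11111111111 = 2047

2047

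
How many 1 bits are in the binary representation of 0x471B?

0x471B = 100011100011011
Count the 1s: 1 + 1 + 1 + 1 + 1 + 1 + 1 + 1 = 8

8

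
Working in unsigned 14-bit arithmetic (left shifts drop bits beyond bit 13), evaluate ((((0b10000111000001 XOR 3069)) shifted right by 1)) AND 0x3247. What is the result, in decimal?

0b10000111000001 = 10000111000001
3069 = 00101111111101
→ XOR → 10101000111100 = 10812
→ shifted right by 1 → 01010100011110 = 5406
0x3247 = 11001001000111
→ AND → 01000000000110 = 4102

4102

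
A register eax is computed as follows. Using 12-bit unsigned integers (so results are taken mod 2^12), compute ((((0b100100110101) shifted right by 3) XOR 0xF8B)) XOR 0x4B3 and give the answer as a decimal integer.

2590

0b100100110101 = 100100110101
→ shifted right by 3 → 000100100110 = 294
0xF8B = 111110001011
→ XOR → 111010101101 = 3757
0x4B3 = 010010110011
→ XOR → 101000011110 = 2590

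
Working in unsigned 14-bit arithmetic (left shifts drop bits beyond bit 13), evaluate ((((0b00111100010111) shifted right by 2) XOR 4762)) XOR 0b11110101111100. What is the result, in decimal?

0b00111100010111 = 00111100010111
→ shifted right by 2 → 00001111000101 = 965
4762 = 01001010011010
→ XOR → 01000101011111 = 4447
0b11110101111100 = 11110101111100
→ XOR → 10110000100011 = 11299

11299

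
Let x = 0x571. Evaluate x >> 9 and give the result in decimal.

2

0x571 = 10101110001
shift right by 9 → 00000000010 = 2
(equivalently, floor(1393 / 512))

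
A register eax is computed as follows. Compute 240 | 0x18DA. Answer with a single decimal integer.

6394

240 = 0000011110000
0x18DA = 1100011011010
 OR → 1100011111010 = 6394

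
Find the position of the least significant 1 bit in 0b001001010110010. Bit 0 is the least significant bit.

1

0b001001010110010 = 1001010110010
Trailing zeros: 1, so the lowest set bit is bit 1 (value 2).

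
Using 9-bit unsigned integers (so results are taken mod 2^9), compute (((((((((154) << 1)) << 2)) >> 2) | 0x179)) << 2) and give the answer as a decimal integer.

500

154 = 010011010
→ << 1 (mod 2^9) → 100110100 = 308
→ << 2 (mod 2^9) → 011010000 = 208
→ >> 2 → 000110100 = 52
0x179 = 101111001
→ | → 101111101 = 381
→ << 2 (mod 2^9) → 111110100 = 500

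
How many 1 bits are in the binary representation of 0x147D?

0x147D = 1010001111101
Count the 1s: 1 + 1 + 1 + 1 + 1 + 1 + 1 + 1 = 8

8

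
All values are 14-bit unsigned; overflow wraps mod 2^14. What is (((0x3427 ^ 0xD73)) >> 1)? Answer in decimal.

0x3427 = 11010000100111
0xD73 = 00110101110011
→ ^ → 11100101010100 = 14676
→ >> 1 → 01110010101010 = 7338

7338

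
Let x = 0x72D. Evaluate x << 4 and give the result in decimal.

0x72D = 000011100101101
shift left by 4 → 111001011010000 = 29392
(equivalently, 1837 × 2^4 = 1837 × 16)

29392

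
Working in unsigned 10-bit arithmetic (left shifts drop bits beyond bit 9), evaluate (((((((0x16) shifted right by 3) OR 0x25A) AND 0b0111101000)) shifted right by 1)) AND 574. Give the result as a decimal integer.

36

0x16 = 0000010110
→ shifted right by 3 → 0000000010 = 2
0x25A = 1001011010
→ OR → 1001011010 = 602
0b0111101000 = 0111101000
→ AND → 0001001000 = 72
→ shifted right by 1 → 0000100100 = 36
574 = 1000111110
→ AND → 0000100100 = 36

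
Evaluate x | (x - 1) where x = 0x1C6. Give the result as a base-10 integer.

455

x = 111000110 = 454
x - 1 = 111000101
OR    = 111000111 = 455
(x | (x - 1) sets all bits below the lowest set bit.)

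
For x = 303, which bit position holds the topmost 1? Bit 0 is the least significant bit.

303 = 100101111
The topmost 1 is at position 8 (since 2^8 = 256 ≤ 303 < 512).

8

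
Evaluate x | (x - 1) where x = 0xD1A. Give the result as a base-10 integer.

3355

x = 110100011010 = 3354
x - 1 = 110100011001
OR    = 110100011011 = 3355
(x | (x - 1) sets all bits below the lowest set bit.)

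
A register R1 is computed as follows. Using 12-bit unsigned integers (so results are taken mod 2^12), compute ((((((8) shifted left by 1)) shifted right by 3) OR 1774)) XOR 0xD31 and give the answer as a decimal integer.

8 = 000000001000
→ shifted left by 1 (mod 2^12) → 000000010000 = 16
→ shifted right by 3 → 000000000010 = 2
1774 = 011011101110
→ OR → 011011101110 = 1774
0xD31 = 110100110001
→ XOR → 101111011111 = 3039

3039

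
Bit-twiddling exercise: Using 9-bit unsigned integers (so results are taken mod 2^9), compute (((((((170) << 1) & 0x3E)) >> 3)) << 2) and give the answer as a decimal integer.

8

170 = 010101010
→ << 1 (mod 2^9) → 101010100 = 340
0x3E = 000111110
→ & → 000010100 = 20
→ >> 3 → 000000010 = 2
→ << 2 (mod 2^9) → 000001000 = 8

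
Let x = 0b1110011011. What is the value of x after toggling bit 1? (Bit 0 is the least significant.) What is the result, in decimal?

921

x = 1110011011
bit 1 is currently 1; toggle it via x ^ (1 << 1) = x ^ 2
→ 1110011001 = 921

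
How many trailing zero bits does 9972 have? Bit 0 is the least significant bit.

2

9972 = 10011011110100
Trailing zeros: 2, so the lowest set bit is bit 2 (value 4).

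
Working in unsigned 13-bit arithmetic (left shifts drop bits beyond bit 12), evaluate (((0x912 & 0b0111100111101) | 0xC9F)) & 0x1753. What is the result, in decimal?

0x912 = 0100100010010
0b0111100111101 = 0111100111101
→ & → 0100100010000 = 2320
0xC9F = 0110010011111
→ | → 0110110011111 = 3487
0x1753 = 1011101010011
→ & → 0010100010011 = 1299

1299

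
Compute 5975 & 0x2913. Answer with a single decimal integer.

5975 = 01011101010111
0x2913 = 10100100010011
AND → 00000100010011 = 275

275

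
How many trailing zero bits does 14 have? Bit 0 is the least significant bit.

1

14 = 1110
Trailing zeros: 1, so the lowest set bit is bit 1 (value 2).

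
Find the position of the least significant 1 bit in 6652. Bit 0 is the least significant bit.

2

6652 = 1100111111100
Trailing zeros: 2, so the lowest set bit is bit 2 (value 4).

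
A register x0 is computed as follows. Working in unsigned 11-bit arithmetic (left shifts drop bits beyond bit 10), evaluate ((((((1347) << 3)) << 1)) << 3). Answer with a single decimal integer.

1347 = 10101000011
→ << 3 (mod 2^11) → 01000011000 = 536
→ << 1 (mod 2^11) → 10000110000 = 1072
→ << 3 (mod 2^11) → 00110000000 = 384

384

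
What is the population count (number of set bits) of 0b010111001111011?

n = 10111001111011
Count the 1s: 1 + 1 + 1 + 1 + 1 + 1 + 1 + 1 + 1 + 1 = 10

10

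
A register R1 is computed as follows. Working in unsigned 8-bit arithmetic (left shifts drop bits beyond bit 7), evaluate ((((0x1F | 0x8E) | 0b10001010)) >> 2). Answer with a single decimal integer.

0x1F = 00011111
0x8E = 10001110
→ | → 10011111 = 159
0b10001010 = 10001010
→ | → 10011111 = 159
→ >> 2 → 00100111 = 39

39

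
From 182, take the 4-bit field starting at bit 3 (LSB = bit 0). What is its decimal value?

v = 000010110110
Shift right by 3: 000010110
Mask low 4 bits: 0110 = 6

6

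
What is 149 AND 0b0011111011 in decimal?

149 = 10010101
b = 11111011
AND → 10010001 = 145

145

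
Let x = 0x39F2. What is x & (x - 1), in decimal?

x = 11100111110010 = 14834
x - 1 = 11100111110001
AND   = 11100111110000 = 14832
(x & (x - 1) clears the lowest set bit of x.)

14832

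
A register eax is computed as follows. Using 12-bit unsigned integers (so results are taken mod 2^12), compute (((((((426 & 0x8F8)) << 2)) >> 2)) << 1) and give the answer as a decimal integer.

336

426 = 000110101010
0x8F8 = 100011111000
→ & → 000010101000 = 168
→ << 2 (mod 2^12) → 001010100000 = 672
→ >> 2 → 000010101000 = 168
→ << 1 (mod 2^12) → 000101010000 = 336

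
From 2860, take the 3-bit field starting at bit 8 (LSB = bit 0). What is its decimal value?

3

v = 0101100101100
Shift right by 8: 01011
Mask low 3 bits: 011 = 3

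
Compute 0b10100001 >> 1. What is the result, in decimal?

x = 10100001
shift right by 1 → 01010000 = 80
(equivalently, floor(161 / 2))

80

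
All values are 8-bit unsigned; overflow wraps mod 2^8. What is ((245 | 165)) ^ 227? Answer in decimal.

22

245 = 11110101
165 = 10100101
→ | → 11110101 = 245
227 = 11100011
→ ^ → 00010110 = 22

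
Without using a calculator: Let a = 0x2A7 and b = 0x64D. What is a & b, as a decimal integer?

517

0x2A7 = 01010100111
0x64D = 11001001101
AND → 01000000101 = 517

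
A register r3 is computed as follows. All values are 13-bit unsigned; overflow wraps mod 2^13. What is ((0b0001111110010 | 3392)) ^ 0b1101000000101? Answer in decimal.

5623

0b0001111110010 = 0001111110010
3392 = 0110101000000
→ | → 0111111110010 = 4082
0b1101000000101 = 1101000000101
→ ^ → 1010111110111 = 5623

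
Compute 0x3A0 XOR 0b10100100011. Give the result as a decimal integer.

0x3A0 = 01110100000
b = 10100100011
XOR → 11010000011 = 1667

1667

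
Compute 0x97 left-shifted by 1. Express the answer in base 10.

302

0x97 = 010010111
shift left by 1 → 100101110 = 302
(equivalently, 151 × 2^1 = 151 × 2)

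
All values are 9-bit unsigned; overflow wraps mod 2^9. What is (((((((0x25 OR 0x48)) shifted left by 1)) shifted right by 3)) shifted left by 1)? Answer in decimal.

0x25 = 000100101
0x48 = 001001000
→ OR → 001101101 = 109
→ shifted left by 1 (mod 2^9) → 011011010 = 218
→ shifted right by 3 → 000011011 = 27
→ shifted left by 1 (mod 2^9) → 000110110 = 54

54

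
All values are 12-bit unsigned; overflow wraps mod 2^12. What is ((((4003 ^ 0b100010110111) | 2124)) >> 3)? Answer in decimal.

491

4003 = 111110100011
0b100010110111 = 100010110111
→ ^ → 011100010100 = 1812
2124 = 100001001100
→ | → 111101011100 = 3932
→ >> 3 → 000111101011 = 491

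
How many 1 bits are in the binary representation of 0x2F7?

0x2F7 = 1011110111
Count the 1s: 1 + 1 + 1 + 1 + 1 + 1 + 1 + 1 = 8

8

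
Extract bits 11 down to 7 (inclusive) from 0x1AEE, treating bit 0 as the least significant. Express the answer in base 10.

21

v = 1101011101110
Shift right by 7: 110101
Mask low 5 bits: 10101 = 21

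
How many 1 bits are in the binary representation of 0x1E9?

6

0x1E9 = 111101001
Count the 1s: 1 + 1 + 1 + 1 + 1 + 1 = 6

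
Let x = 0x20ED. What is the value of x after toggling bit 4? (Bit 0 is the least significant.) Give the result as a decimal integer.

8445

x = 010000011101101
bit 4 is currently 0; toggle it via x ^ (1 << 4) = x ^ 16
→ 010000011111101 = 8445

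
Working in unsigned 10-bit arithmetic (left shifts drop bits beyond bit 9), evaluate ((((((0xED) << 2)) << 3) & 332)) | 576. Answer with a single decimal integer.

0xED = 0011101101
→ << 2 (mod 2^10) → 1110110100 = 948
→ << 3 (mod 2^10) → 0110100000 = 416
332 = 0101001100
→ & → 0100000000 = 256
576 = 1001000000
→ | → 1101000000 = 832

832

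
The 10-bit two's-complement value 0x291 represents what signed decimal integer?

-367

pattern = 1010010001 (MSB is 1 ⇒ negative)
Invert: 0101101110, add 1 → 0101101111 = 367, so the value is -367.
(Equivalently: 657 - 2^10 = 657 - 1024 = -367.)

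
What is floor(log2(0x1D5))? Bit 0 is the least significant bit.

0x1D5 = 111010101
The topmost 1 is at position 8 (since 2^8 = 256 ≤ 469 < 512).

8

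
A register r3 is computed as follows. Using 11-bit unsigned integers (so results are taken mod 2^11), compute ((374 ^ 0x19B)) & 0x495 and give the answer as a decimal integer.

133

374 = 00101110110
0x19B = 00110011011
→ ^ → 00011101101 = 237
0x495 = 10010010101
→ & → 00010000101 = 133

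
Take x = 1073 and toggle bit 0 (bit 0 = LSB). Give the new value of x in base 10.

1072

x = 010000110001
bit 0 is currently 1; toggle it via x ^ (1 << 0) = x ^ 1
→ 010000110000 = 1072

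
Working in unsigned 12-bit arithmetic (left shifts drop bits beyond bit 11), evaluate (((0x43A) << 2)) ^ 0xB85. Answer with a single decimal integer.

2925

0x43A = 010000111010
→ << 2 (mod 2^12) → 000011101000 = 232
0xB85 = 101110000101
→ ^ → 101101101101 = 2925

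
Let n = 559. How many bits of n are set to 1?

559 = 1000101111
Count the 1s: 1 + 1 + 1 + 1 + 1 + 1 = 6

6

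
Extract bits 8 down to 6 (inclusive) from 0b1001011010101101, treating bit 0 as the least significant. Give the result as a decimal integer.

2

v = 1001011010101101
Shift right by 6: 1001011010
Mask low 3 bits: 010 = 2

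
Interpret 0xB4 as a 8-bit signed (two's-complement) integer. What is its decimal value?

pattern = 10110100 (MSB is 1 ⇒ negative)
Invert: 01001011, add 1 → 01001100 = 76, so the value is -76.
(Equivalently: 180 - 2^8 = 180 - 256 = -76.)

-76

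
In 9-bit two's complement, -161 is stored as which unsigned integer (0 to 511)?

351

161 in 9 bits: 010100001
Invert: 101011110
Add 1:  101011111 = 351
(Check: 2^9 - 161 = 512 - 161 = 351.)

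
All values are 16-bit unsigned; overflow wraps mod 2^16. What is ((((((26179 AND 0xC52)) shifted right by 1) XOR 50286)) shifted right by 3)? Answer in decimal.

6345

26179 = 0110011001000011
0xC52 = 0000110001010010
→ AND → 0000010001000010 = 1090
→ shifted right by 1 → 0000001000100001 = 545
50286 = 1100010001101110
→ XOR → 1100011001001111 = 50767
→ shifted right by 3 → 0001100011001001 = 6345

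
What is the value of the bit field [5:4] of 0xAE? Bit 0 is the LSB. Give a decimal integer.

v = 10101110
Shift right by 4: 1010
Mask low 2 bits: 10 = 2

2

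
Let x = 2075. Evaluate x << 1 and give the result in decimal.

2075 = 0100000011011
shift left by 1 → 1000000110110 = 4150
(equivalently, 2075 × 2^1 = 2075 × 2)

4150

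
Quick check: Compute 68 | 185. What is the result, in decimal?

253

68 = 01000100
185 = 10111001
 OR → 11111101 = 253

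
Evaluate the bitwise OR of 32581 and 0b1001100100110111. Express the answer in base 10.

65399

32581 = 0111111101000101
b = 1001100100110111
 OR → 1111111101110111 = 65399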